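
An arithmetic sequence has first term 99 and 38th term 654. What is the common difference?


d = (aₙ - a₁)/(n-1)
= (654 - 99)/(38-1)
= 555/37 = 15

d = 15


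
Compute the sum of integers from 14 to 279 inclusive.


Σₖ₌14^279 k = Σₖ₌₁^279 k − Σₖ₌₁^13 k
= 279·280/2 − 13·14/2
= 39060 − 91 = 38969

Σk = 38969


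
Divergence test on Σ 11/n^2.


lim(n→∞) 11/n^2 = 0
lim aₙ = 0 → nth-term test is INCONCLUSIVE
(Need other tests; this is actually a convergent p-series with p=2 > 1)

Inconclusive (lim aₙ = 0; need another test)


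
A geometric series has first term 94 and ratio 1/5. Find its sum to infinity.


S∞ = a₁/(1-r) = 94/(1 - 1/5)
= 94/(4/5)
= 235/2

S∞ = 235/2


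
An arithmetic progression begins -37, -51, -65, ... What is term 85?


aₙ = a₁ + (n-1)d
= -37 + (85-1)×-14
= -37 - 1176
= -1213

a_85 = -1213


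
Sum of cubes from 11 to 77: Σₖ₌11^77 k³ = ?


Σₖ₌11^77 k³ = [77·78/2]² − [10·11/2]²
= 9018009 − 3025 = 9014984

Σk³ = 9014984


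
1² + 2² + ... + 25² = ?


n = 25
n(n+1)(2n+1)/6 = 25×26×51/6
= 33150/6 = 5525

Σk² = 5525


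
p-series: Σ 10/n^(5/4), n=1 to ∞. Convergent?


p-series test: Σ c/n^p converges if p > 1, diverges if p ≤ 1 (constant c > 0 doesn't affect convergence).
p = 5/4
5/4 > 1 → CONVERGES

Converges (p = 5/4 > 1)


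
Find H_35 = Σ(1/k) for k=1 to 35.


H_35 = 1/1 + 1/2 + 1/3 + ... + 1/35
= 54437269998109/13127595717600
≈ 4.1468

H_35 = 54437269998109/13127595717600 ≈ 4.1468


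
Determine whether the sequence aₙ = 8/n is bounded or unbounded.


a₁ = 8, a₂ = 8/2, a₃ = 8/3, ...
0 < aₙ ≤ 8 for all n ≥ 1
Lower bound: 0, Upper bound: 8
The sequence IS bounded

Bounded (0 < aₙ ≤ 8)


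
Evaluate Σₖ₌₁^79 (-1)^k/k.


S = -1 + 1/2 - 1/3 + 1/4 - 1/5 + 1/6 - 1/7 + 1/8 ± ...
= -0.6994
(Full series converges to -ln(2) ≈ -0.6931)

S_79 = -0.6994


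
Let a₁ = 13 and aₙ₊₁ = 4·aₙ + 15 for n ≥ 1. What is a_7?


Computing step by step:
a_1 = 13
a_2 = 67
a_3 = 283
a_4 = 1147
a_5 = 4603
a_6 = 18427
a_7 = 73723


a_7 = 73723


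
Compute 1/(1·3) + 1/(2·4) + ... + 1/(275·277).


1/(k(k+2)) = (1/2)·(1/k - 1/(k+2)) (partial fractions)
Telescoping: Σ = (1/2)·(1 + 1/2 - 1/276 - 1/277) = 114125/152904

Sum = 114125/152904


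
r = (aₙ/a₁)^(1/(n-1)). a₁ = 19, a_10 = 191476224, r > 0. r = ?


r^(n-1) = aₙ/a₁
r^9 = 191476224/19 = 10077696
r = 10077696^(1/9)
= 6

r = 6


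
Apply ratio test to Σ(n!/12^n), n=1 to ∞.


aₙ = n!/12^n
a_{n+1}/aₙ = (n+1)!/12^(n+1) × 12^n/n!
= (n+1)/12
L = lim(n→∞) (n+1)/12 = ∞
L > 1 → series DIVERGES

Diverges (ratio test: L = ∞ > 1)


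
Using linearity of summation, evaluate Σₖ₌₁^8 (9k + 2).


Σ(9k+2) = 9·Σk + 2·n
= 9·36 + 2·8
= 324 + 16 = 340

Σ = 340


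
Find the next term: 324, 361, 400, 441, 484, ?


Pattern: perfect squares: n²
Terms: 324, 361, 400, 441, 484
Next term = 529

Next term = 529


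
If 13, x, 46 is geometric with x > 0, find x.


GM = √(13×46) = √598 = 24.454

GM = 24.454


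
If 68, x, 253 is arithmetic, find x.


AM = (68 + 253)/2 = 321/2 = 160.5

AM = 160.5


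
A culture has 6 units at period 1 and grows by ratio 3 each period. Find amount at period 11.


aₙ = a₁·r^(n-1)
= 6×3^10
= 6×59049
= 354294

a_11 = 354294


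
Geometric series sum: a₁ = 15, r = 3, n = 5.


Sₙ = 15×(3^5 - 1)/(3 - 1)
= 15×(243 - 1)/2
= 15×242/2
= 1815

S_5 = 1815


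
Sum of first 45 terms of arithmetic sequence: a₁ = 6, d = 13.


aₙ = 6 + (45-1)×13 = 578
Sₙ = n(a₁+aₙ)/2 = 45×(6+578)/2
= 45×584/2 = 13140

S_45 = 13140


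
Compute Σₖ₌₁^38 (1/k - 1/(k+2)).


Telescoping with gap 2: two head and two tail terms survive.
= (1 + 1/2) - (1/39 + 1/40)
= 3/2 - 1/39 - 1/40 = 2261/1560

Sum = 2261/1560


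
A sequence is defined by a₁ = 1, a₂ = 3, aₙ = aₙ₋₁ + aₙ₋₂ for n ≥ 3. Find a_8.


Computing iteratively: 1, 3, 4, 7, 11, 18, 29, 47
a_8 = 47

a_8 = 47


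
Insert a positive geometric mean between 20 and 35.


GM = √(20×35) = √700 = 26.4575

GM = 26.4575


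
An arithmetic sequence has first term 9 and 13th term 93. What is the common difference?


d = (aₙ - a₁)/(n-1)
= (93 - 9)/(13-1)
= 84/12 = 7

d = 7


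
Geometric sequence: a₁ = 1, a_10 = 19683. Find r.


r^(n-1) = aₙ/a₁
r^9 = 19683/1 = 19683
r = 19683^(1/9)
= 3

r = 3


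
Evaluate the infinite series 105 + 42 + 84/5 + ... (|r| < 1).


S∞ = a₁/(1-r) = 105/(1 - 2/5)
= 105/(3/5)
= 175

S∞ = 175


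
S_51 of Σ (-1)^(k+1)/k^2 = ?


S = 1 - 1/4 + 1/9 - 1/16 + 1/25 - 1/36 + 1/49 - 1/64 ± ...
= 0.8227
(Full series converges to +π²/12 ≈ +0.8225)

S_51 = 0.8227


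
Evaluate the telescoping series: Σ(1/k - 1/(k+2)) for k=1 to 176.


Telescoping with gap 2: two head and two tail terms survive.
= (1 + 1/2) - (1/177 + 1/178)
= 3/2 - 1/177 - 1/178 = 23452/15753

Sum = 23452/15753


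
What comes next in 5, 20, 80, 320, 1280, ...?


Pattern: geometric (r=4)
Terms: 5, 20, 80, 320, 1280
Next term = 5120

Next term = 5120


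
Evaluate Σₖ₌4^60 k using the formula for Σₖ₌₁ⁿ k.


Σₖ₌4^60 k = Σₖ₌₁^60 k − Σₖ₌₁^3 k
= 60·61/2 − 3·4/2
= 1830 − 6 = 1824

Σk = 1824


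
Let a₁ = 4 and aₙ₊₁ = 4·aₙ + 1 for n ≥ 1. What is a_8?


Computing step by step:
a_1 = 4
a_2 = 17
a_3 = 69
a_4 = 277
a_5 = 1109
a_6 = 4437
a_7 = 17749
a_8 = 70997


a_8 = 70997


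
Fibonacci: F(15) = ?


Fibonacci sequence: 1, 1, 2, 3, 5, 8, 13, 21, 34, 55, 89, ...
F(15) = 610

F(15) = 610


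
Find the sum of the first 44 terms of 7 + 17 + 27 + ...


aₙ = 7 + (44-1)×10 = 437
Sₙ = n(a₁+aₙ)/2 = 44×(7+437)/2
= 44×444/2 = 9768

S_44 = 9768


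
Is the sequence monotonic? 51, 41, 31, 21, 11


Differences: -10, -10, -10, -10
All differences < 0 → strictly DECREASING

Monotonically decreasing


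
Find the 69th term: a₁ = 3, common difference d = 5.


aₙ = a₁ + (n-1)d
= 3 + (69-1)×5
= 3 + 340
= 343

a_69 = 343


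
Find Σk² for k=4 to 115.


Σₖ₌4^115 k² = Σₖ₌₁^115 k² − Σₖ₌₁^3 k²
= 115·116·231/6 − 3·4·7/6
= 513590 − 14 = 513576

Σk² = 513576


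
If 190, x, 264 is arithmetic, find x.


AM = (190 + 264)/2 = 454/2 = 227

AM = 227


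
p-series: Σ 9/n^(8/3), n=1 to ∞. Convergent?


p-series test: Σ c/n^p converges if p > 1, diverges if p ≤ 1 (constant c > 0 doesn't affect convergence).
p = 8/3
8/3 > 1 → CONVERGES

Converges (p = 8/3 > 1)


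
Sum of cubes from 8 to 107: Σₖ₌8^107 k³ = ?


Σₖ₌8^107 k³ = [107·108/2]² − [7·8/2]²
= 33385284 − 784 = 33384500

Σk³ = 33384500


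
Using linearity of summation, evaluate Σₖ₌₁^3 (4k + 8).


Σ(4k+8) = 4·Σk + 8·n
= 4·6 + 8·3
= 24 + 24 = 48

Σ = 48


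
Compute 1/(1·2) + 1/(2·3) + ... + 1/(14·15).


1/(k(k+1)) = 1/k - 1/(k+1) (partial fractions)
Telescoping: Σ = 1 - 1/15 = 14/15

Sum = 14/15


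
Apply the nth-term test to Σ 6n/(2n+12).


lim(n→∞) 6n/(2n+12) = 6/2 = 3  (divide numerator and denominator by n)
lim aₙ = 3 ≠ 0 → series DIVERGES

Diverges (lim aₙ = 3 ≠ 0)


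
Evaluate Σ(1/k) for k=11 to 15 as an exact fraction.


Σₖ₌11^15 1/k = 1/11 + 1/12 + 1/13 + 1/14 + 1/15
= 7793/20020
≈ 0.3893

Sum = 7793/20020 ≈ 0.3893


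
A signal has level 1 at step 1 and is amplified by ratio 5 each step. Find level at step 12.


aₙ = a₁·r^(n-1)
= 1×5^11
= 1×48828125
= 48828125

a_12 = 48828125


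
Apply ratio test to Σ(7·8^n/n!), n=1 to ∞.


aₙ = 7·8^n/n!
a_{n+1}/aₙ = 8^(n+1)/(n+1)! × n!/8^n  (constant 7 cancels)
= 8/(n+1)
L = lim(n→∞) 8/(n+1) = 0
L < 1 → series CONVERGES

Converges (ratio test: L = 0 < 1)


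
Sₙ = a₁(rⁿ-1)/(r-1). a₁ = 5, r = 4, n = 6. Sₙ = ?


Sₙ = 5×(4^6 - 1)/(4 - 1)
= 5×(4096 - 1)/3
= 5×4095/3
= 6825

S_6 = 6825


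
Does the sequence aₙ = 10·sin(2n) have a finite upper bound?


For all n, -1 ≤ sin(2n) ≤ 1, so -10 ≤ 10·sin(2n) ≤ 10
Lower bound: -10, Upper bound: 10
The sequence IS bounded

Bounded (-10 ≤ aₙ ≤ 10)


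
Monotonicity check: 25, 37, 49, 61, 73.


Differences: 12, 12, 12, 12
All differences > 0 → strictly INCREASING

Monotonically increasing


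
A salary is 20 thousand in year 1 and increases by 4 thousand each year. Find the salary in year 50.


aₙ = a₁ + (n-1)d
= 20 + (50-1)×4
= 20 + 196
= 216

a_50 = 216


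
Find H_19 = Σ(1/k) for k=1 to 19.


H_19 = 1/1 + 1/2 + 1/3 + ... + 1/19
= 275295799/77597520
≈ 3.5477

H_19 = 275295799/77597520 ≈ 3.5477


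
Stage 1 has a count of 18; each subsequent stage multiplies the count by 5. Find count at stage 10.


aₙ = a₁·r^(n-1)
= 18×5^9
= 18×1953125
= 35156250

a_10 = 35156250


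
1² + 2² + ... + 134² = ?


n = 134
n(n+1)(2n+1)/6 = 134×135×269/6
= 4866210/6 = 811035

Σk² = 811035


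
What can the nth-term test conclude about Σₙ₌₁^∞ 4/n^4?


lim(n→∞) 4/n^4 = 0
lim aₙ = 0 → nth-term test is INCONCLUSIVE
(Need other tests; this is actually a convergent p-series with p=4 > 1)

Inconclusive (lim aₙ = 0; need another test)


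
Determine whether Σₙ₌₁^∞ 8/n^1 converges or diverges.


p-series test: Σ c/n^p converges if p > 1, diverges if p ≤ 1 (constant c > 0 doesn't affect convergence).
p = 1
1 ≤ 1 → DIVERGES

Diverges (p = 1 ≤ 1)


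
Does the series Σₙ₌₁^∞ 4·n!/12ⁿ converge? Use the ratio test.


aₙ = 4·n!/12^n
a_{n+1}/aₙ = (n+1)!/12^(n+1) × 12^n/n!  (constant 4 cancels)
= (n+1)/12
L = lim(n→∞) (n+1)/12 = ∞
L > 1 → series DIVERGES

Diverges (ratio test: L = ∞ > 1)


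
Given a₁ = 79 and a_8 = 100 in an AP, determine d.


d = (aₙ - a₁)/(n-1)
= (100 - 79)/(8-1)
= 21/7 = 3

d = 3


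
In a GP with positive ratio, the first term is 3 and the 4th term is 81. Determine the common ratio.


r^(n-1) = aₙ/a₁
r^3 = 81/3 = 27
r = 27^(1/3)
= 3

r = 3


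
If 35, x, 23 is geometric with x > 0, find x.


GM = √(35×23) = √805 = 28.3725

GM = 28.3725


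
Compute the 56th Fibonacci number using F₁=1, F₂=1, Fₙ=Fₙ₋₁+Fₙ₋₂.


Fibonacci sequence: 1, 1, 2, 3, 5, 8, 13, 21, 34, 55, 89, ...
F(56) = 225851433717

F(56) = 225851433717


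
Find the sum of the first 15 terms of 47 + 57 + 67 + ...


aₙ = 47 + (15-1)×10 = 187
Sₙ = n(a₁+aₙ)/2 = 15×(47+187)/2
= 15×234/2 = 1755

S_15 = 1755


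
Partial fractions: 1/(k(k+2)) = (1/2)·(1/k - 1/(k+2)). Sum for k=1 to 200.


1/(k(k+2)) = (1/2)·(1/k - 1/(k+2)) (partial fractions)
Telescoping: Σ = (1/2)·(1 + 1/2 - 1/201 - 1/202) = 15125/20301

Sum = 15125/20301


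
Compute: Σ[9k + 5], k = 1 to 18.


Σ(9k+5) = 9·Σk + 5·n
= 9·171 + 5·18
= 1539 + 90 = 1629

Σ = 1629


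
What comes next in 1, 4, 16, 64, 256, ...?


Pattern: geometric (r=4)
Terms: 1, 4, 16, 64, 256
Next term = 1024

Next term = 1024


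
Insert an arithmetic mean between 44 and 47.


AM = (44 + 47)/2 = 91/2 = 45.5

AM = 45.5


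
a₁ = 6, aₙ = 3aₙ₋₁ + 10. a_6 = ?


Computing step by step:
a_1 = 6
a_2 = 28
a_3 = 94
a_4 = 292
a_5 = 886
a_6 = 2668


a_6 = 2668


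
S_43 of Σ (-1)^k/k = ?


S = -1 + 1/2 - 1/3 + 1/4 - 1/5 + 1/6 - 1/7 + 1/8 ± ...
= -0.7046
(Full series converges to -ln(2) ≈ -0.6931)

S_43 = -0.7046


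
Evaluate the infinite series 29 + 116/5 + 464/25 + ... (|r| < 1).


S∞ = a₁/(1-r) = 29/(1 - 4/5)
= 29/(1/5)
= 145

S∞ = 145


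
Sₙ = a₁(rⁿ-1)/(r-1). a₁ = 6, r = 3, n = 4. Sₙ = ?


Sₙ = 6×(3^4 - 1)/(3 - 1)
= 6×(81 - 1)/2
= 6×80/2
= 240

S_4 = 240


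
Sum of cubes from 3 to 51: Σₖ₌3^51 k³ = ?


Σₖ₌3^51 k³ = [51·52/2]² − [2·3/2]²
= 1758276 − 9 = 1758267

Σk³ = 1758267


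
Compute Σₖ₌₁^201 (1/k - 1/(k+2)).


Telescoping with gap 2: two head and two tail terms survive.
= (1 + 1/2) - (1/202 + 1/203)
= 3/2 - 1/202 - 1/203 = 30552/20503

Sum = 30552/20503


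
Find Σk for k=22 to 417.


Σₖ₌22^417 k = Σₖ₌₁^417 k − Σₖ₌₁^21 k
= 417·418/2 − 21·22/2
= 87153 − 231 = 86922

Σk = 86922


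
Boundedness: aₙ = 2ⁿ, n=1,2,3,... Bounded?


aₙ = 2ⁿ → as n→∞, aₙ→∞ (since base 2 > 1)
No finite upper bound exists
The sequence is UNBOUNDED

Unbounded (aₙ → ∞ as n → ∞)


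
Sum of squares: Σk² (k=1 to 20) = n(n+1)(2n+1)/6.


n = 20
n(n+1)(2n+1)/6 = 20×21×41/6
= 17220/6 = 2870

Σk² = 2870


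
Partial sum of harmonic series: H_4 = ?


H_4 = 1/1 + 1/2 + 1/3 + 1/4
= 25/12
≈ 2.0833

H_4 = 25/12 ≈ 2.0833


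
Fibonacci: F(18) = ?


Fibonacci sequence: 1, 1, 2, 3, 5, 8, 13, 21, 34, 55, 89, ...
F(18) = 2584

F(18) = 2584


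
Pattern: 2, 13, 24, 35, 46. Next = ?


Pattern: arithmetic (d=11)
Terms: 2, 13, 24, 35, 46
Next term = 57

Next term = 57


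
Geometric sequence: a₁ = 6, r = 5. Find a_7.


aₙ = a₁·r^(n-1)
= 6×5^6
= 6×15625
= 93750

a_7 = 93750


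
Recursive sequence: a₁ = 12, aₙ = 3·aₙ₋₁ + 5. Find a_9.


Computing step by step:
a_1 = 12
a_2 = 41
a_3 = 128
a_4 = 389
a_5 = 1172
a_6 = 3521
a_7 = 10568
a_8 = 31709
a_9 = 95132


a_9 = 95132


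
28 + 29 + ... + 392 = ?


Σₖ₌28^392 k = Σₖ₌₁^392 k − Σₖ₌₁^27 k
= 392·393/2 − 27·28/2
= 77028 − 378 = 76650

Σk = 76650


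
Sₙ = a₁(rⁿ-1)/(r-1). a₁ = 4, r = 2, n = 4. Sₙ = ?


Sₙ = 4×(2^4 - 1)/(2 - 1)
= 4×(16 - 1)/1
= 4×15/1
= 60

S_4 = 60


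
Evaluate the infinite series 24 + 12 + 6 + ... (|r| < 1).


S∞ = a₁/(1-r) = 24/(1 - 1/2)
= 24/(1/2)
= 48

S∞ = 48


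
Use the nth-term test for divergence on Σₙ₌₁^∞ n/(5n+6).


lim(n→∞) n/(5n+6) = 1/5 = 1/5  (divide numerator and denominator by n)
lim aₙ = 1/5 ≠ 0 → series DIVERGES

Diverges (lim aₙ = 1/5 ≠ 0)


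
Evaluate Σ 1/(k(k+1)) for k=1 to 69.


1/(k(k+1)) = 1/k - 1/(k+1) (partial fractions)
Telescoping: Σ = 1 - 1/70 = 69/70

Sum = 69/70


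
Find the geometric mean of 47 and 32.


GM = √(47×32) = √1504 = 38.7814

GM = 38.7814


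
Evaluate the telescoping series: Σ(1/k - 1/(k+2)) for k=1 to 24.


Telescoping with gap 2: two head and two tail terms survive.
= (1 + 1/2) - (1/25 + 1/26)
= 3/2 - 1/25 - 1/26 = 462/325

Sum = 462/325


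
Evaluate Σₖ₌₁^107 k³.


n(n+1)/2 = 107×108/2 = 5778
Σk³ = 5778² = 33385284

Σk³ = 33385284


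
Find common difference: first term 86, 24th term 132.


d = (aₙ - a₁)/(n-1)
= (132 - 86)/(24-1)
= 46/23 = 2

d = 2


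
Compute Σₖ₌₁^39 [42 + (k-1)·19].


aₙ = 42 + (39-1)×19 = 764
Sₙ = n(a₁+aₙ)/2 = 39×(42+764)/2
= 39×806/2 = 15717

S_39 = 15717


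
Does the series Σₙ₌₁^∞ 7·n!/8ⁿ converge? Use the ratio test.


aₙ = 7·n!/8^n
a_{n+1}/aₙ = (n+1)!/8^(n+1) × 8^n/n!  (constant 7 cancels)
= (n+1)/8
L = lim(n→∞) (n+1)/8 = ∞
L > 1 → series DIVERGES

Diverges (ratio test: L = ∞ > 1)


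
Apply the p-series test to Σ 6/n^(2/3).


p-series test: Σ c/n^p converges if p > 1, diverges if p ≤ 1 (constant c > 0 doesn't affect convergence).
p = 2/3
2/3 ≤ 1 → DIVERGES

Diverges (p = 2/3 ≤ 1)


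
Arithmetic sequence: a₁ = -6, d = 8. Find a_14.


aₙ = a₁ + (n-1)d
= -6 + (14-1)×8
= -6 + 104
= 98

a_14 = 98


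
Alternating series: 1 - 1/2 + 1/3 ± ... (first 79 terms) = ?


S = 1 - 1/2 + 1/3 - 1/4 + 1/5 - 1/6 + 1/7 - 1/8 ± ...
= 0.6994
(Full series converges to +ln(2) ≈ +0.6931)

S_79 = 0.6994


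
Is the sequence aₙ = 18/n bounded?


a₁ = 18, a₂ = 18/2, a₃ = 18/3, ...
0 < aₙ ≤ 18 for all n ≥ 1
Lower bound: 0, Upper bound: 18
The sequence IS bounded

Bounded (0 < aₙ ≤ 18)


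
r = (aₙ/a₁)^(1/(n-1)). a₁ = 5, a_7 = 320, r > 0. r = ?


r^(n-1) = aₙ/a₁
r^6 = 320/5 = 64
r = 64^(1/6)
= ±2; taking r > 0 gives r = 2

r = 2


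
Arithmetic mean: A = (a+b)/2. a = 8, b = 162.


AM = (8 + 162)/2 = 170/2 = 85

AM = 85


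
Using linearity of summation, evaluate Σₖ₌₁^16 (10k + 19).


Σ(10k+19) = 10·Σk + 19·n
= 10·136 + 19·16
= 1360 + 304 = 1664

Σ = 1664


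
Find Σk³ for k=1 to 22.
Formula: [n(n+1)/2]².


n(n+1)/2 = 22×23/2 = 253
Σk³ = 253² = 64009

Σk³ = 64009


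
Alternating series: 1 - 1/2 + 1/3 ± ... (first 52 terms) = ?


S = 1 - 1/2 + 1/3 - 1/4 + 1/5 - 1/6 + 1/7 - 1/8 ± ...
= 0.6836
(Full series converges to +ln(2) ≈ +0.6931)

S_52 = 0.6836


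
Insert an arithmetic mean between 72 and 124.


AM = (72 + 124)/2 = 196/2 = 98

AM = 98


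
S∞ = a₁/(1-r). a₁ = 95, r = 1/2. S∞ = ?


S∞ = a₁/(1-r) = 95/(1 - 1/2)
= 95/(1/2)
= 190

S∞ = 190


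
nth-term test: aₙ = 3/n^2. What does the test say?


lim(n→∞) 3/n^2 = 0
lim aₙ = 0 → nth-term test is INCONCLUSIVE
(Need other tests; this is actually a convergent p-series with p=2 > 1)

Inconclusive (lim aₙ = 0; need another test)


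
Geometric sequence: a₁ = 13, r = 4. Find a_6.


aₙ = a₁·r^(n-1)
= 13×4^5
= 13×1024
= 13312

a_6 = 13312


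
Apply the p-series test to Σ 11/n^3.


p-series test: Σ c/n^p converges if p > 1, diverges if p ≤ 1 (constant c > 0 doesn't affect convergence).
p = 3
3 > 1 → CONVERGES

Converges (p = 3 > 1)


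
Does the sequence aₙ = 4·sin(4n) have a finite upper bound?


For all n, -1 ≤ sin(4n) ≤ 1, so -4 ≤ 4·sin(4n) ≤ 4
Lower bound: -4, Upper bound: 4
The sequence IS bounded

Bounded (-4 ≤ aₙ ≤ 4)


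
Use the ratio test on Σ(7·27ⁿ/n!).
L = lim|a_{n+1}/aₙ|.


aₙ = 7·27^n/n!
a_{n+1}/aₙ = 27^(n+1)/(n+1)! × n!/27^n  (constant 7 cancels)
= 27/(n+1)
L = lim(n→∞) 27/(n+1) = 0
L < 1 → series CONVERGES

Converges (ratio test: L = 0 < 1)


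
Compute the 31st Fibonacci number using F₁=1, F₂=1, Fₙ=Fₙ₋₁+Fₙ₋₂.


Fibonacci sequence: 1, 1, 2, 3, 5, 8, 13, 21, 34, 55, 89, ...
F(31) = 1346269

F(31) = 1346269


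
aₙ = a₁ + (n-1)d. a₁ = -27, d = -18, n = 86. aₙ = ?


aₙ = a₁ + (n-1)d
= -27 + (86-1)×-18
= -27 - 1530
= -1557

a_86 = -1557


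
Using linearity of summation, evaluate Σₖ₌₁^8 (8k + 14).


Σ(8k+14) = 8·Σk + 14·n
= 8·36 + 14·8
= 288 + 112 = 400

Σ = 400


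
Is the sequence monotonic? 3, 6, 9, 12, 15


Differences: 3, 3, 3, 3
All differences > 0 → strictly INCREASING

Monotonically increasing


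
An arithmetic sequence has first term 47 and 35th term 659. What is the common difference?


d = (aₙ - a₁)/(n-1)
= (659 - 47)/(35-1)
= 612/34 = 18

d = 18


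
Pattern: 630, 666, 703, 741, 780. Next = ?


Pattern: triangular numbers: n(n+1)/2
Terms: 630, 666, 703, 741, 780
Next term = 820

Next term = 820


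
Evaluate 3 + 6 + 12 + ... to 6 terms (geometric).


Sₙ = 3×(2^6 - 1)/(2 - 1)
= 3×(64 - 1)/1
= 3×63/1
= 189

S_6 = 189


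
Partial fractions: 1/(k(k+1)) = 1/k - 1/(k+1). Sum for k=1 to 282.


1/(k(k+1)) = 1/k - 1/(k+1) (partial fractions)
Telescoping: Σ = 1 - 1/283 = 282/283

Sum = 282/283


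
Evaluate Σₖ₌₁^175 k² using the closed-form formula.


n = 175
n(n+1)(2n+1)/6 = 175×176×351/6
= 10810800/6 = 1801800

Σk² = 1801800


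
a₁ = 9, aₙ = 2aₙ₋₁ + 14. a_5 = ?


Computing step by step:
a_1 = 9
a_2 = 32
a_3 = 78
a_4 = 170
a_5 = 354


a_5 = 354


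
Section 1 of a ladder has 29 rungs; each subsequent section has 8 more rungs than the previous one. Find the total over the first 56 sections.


aₙ = 29 + (56-1)×8 = 469
Sₙ = n(a₁+aₙ)/2 = 56×(29+469)/2
= 56×498/2 = 13944

S_56 = 13944


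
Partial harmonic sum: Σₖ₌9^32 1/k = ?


Σₖ₌9^32 1/k = 1/9 + 1/10 + 1/11 + ... + 1/32
= 193592897936819/144403552893600
≈ 1.3406

Sum = 193592897936819/144403552893600 ≈ 1.3406


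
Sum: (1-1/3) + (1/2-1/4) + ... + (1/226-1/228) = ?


Telescoping with gap 2: two head and two tail terms survive.
= (1 + 1/2) - (1/227 + 1/228)
= 3/2 - 1/227 - 1/228 = 77179/51756

Sum = 77179/51756


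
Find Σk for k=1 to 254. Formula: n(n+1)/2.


n(n+1)/2 = 254×255/2 = 64770/2 = 32385

Σk = 32385


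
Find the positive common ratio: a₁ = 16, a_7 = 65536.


r^(n-1) = aₙ/a₁
r^6 = 65536/16 = 4096
r = 4096^(1/6)
= ±4; taking r > 0 gives r = 4

r = 4


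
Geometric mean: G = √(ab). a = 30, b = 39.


GM = √(30×39) = √1170 = 34.2053

GM = 34.2053


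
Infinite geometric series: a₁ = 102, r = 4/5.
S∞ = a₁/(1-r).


S∞ = a₁/(1-r) = 102/(1 - 4/5)
= 102/(1/5)
= 510

S∞ = 510


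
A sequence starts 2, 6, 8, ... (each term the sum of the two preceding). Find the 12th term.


Computing iteratively: 2, 6, 8, 14, 22, 36, 58, 94, 152, 246, 398, 644
a_12 = 644

a_12 = 644


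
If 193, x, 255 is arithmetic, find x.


AM = (193 + 255)/2 = 448/2 = 224

AM = 224


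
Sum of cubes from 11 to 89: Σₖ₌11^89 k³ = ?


Σₖ₌11^89 k³ = [89·90/2]² − [10·11/2]²
= 16040025 − 3025 = 16037000

Σk³ = 16037000


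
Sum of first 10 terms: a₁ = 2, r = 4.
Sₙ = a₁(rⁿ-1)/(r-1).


Sₙ = 2×(4^10 - 1)/(4 - 1)
= 2×(1048576 - 1)/3
= 2×1048575/3
= 699050

S_10 = 699050


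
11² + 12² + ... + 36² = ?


Σₖ₌11^36 k² = Σₖ₌₁^36 k² − Σₖ₌₁^10 k²
= 36·37·73/6 − 10·11·21/6
= 16206 − 385 = 15821

Σk² = 15821


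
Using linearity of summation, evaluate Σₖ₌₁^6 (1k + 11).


Σ(1k+11) = 1·Σk + 11·n
= 1·21 + 11·6
= 21 + 66 = 87

Σ = 87


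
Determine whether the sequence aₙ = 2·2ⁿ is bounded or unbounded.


aₙ = 2·2ⁿ → as n→∞, aₙ→∞ (since base 2 > 1)
No finite upper bound exists
The sequence is UNBOUNDED

Unbounded (aₙ → ∞ as n → ∞)


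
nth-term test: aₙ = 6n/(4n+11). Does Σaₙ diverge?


lim(n→∞) 6n/(4n+11) = 6/4 = 3/2  (divide numerator and denominator by n)
lim aₙ = 3/2 ≠ 0 → series DIVERGES

Diverges (lim aₙ = 3/2 ≠ 0)


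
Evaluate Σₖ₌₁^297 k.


n(n+1)/2 = 297×298/2 = 88506/2 = 44253

Σk = 44253


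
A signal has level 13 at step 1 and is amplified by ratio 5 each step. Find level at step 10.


aₙ = a₁·r^(n-1)
= 13×5^9
= 13×1953125
= 25390625

a_10 = 25390625


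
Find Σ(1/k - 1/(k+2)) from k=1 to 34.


Telescoping with gap 2: two head and two tail terms survive.
= (1 + 1/2) - (1/35 + 1/36)
= 3/2 - 1/35 - 1/36 = 1819/1260

Sum = 1819/1260


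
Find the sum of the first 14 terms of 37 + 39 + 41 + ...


aₙ = 37 + (14-1)×2 = 63
Sₙ = n(a₁+aₙ)/2 = 14×(37+63)/2
= 14×100/2 = 700

S_14 = 700


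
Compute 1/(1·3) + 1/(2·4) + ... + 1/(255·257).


1/(k(k+2)) = (1/2)·(1/k - 1/(k+2)) (partial fractions)
Telescoping: Σ = (1/2)·(1 + 1/2 - 1/256 - 1/257) = 98175/131584

Sum = 98175/131584


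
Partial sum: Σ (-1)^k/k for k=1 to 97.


S = -1 + 1/2 - 1/3 + 1/4 - 1/5 + 1/6 - 1/7 + 1/8 ± ...
= -0.6983
(Full series converges to -ln(2) ≈ -0.6931)

S_97 = -0.6983


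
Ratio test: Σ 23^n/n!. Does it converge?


aₙ = 23^n/n!
a_{n+1}/aₙ = 23^(n+1)/(n+1)! × n!/23^n
= 23/(n+1)
L = lim(n→∞) 23/(n+1) = 0
L < 1 → series CONVERGES

Converges (ratio test: L = 0 < 1)


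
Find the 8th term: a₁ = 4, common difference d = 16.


aₙ = a₁ + (n-1)d
= 4 + (8-1)×16
= 4 + 112
= 116

a_8 = 116


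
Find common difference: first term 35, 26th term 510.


d = (aₙ - a₁)/(n-1)
= (510 - 35)/(26-1)
= 475/25 = 19

d = 19


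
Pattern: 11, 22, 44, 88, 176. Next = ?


Pattern: geometric (r=2)
Terms: 11, 22, 44, 88, 176
Next term = 352

Next term = 352


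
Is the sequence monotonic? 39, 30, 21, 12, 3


Differences: -9, -9, -9, -9
All differences < 0 → strictly DECREASING

Monotonically decreasing


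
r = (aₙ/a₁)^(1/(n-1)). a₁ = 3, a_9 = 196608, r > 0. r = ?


r^(n-1) = aₙ/a₁
r^8 = 196608/3 = 65536
r = 65536^(1/8)
= ±4; taking r > 0 gives r = 4

r = 4


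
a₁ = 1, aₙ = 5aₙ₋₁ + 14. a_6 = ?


Computing step by step:
a_1 = 1
a_2 = 19
a_3 = 109
a_4 = 559
a_5 = 2809
a_6 = 14059


a_6 = 14059


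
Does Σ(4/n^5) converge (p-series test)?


p-series test: Σ c/n^p converges if p > 1, diverges if p ≤ 1 (constant c > 0 doesn't affect convergence).
p = 5
5 > 1 → CONVERGES

Converges (p = 5 > 1)


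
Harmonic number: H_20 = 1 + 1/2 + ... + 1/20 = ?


H_20 = 1/1 + 1/2 + 1/3 + ... + 1/20
= 55835135/15519504
≈ 3.5977

H_20 = 55835135/15519504 ≈ 3.5977


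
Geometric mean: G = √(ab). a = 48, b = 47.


GM = √(48×47) = √2256 = 47.4974

GM = 47.4974


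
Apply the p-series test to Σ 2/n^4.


p-series test: Σ c/n^p converges if p > 1, diverges if p ≤ 1 (constant c > 0 doesn't affect convergence).
p = 4
4 > 1 → CONVERGES

Converges (p = 4 > 1)


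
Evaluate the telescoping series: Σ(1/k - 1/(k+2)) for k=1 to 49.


Telescoping with gap 2: two head and two tail terms survive.
= (1 + 1/2) - (1/50 + 1/51)
= 3/2 - 1/50 - 1/51 = 1862/1275

Sum = 1862/1275


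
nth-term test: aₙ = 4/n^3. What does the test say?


lim(n→∞) 4/n^3 = 0
lim aₙ = 0 → nth-term test is INCONCLUSIVE
(Need other tests; this is actually a convergent p-series with p=3 > 1)

Inconclusive (lim aₙ = 0; need another test)


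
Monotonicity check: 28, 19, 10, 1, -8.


Differences: -9, -9, -9, -9
All differences < 0 → strictly DECREASING

Monotonically decreasing


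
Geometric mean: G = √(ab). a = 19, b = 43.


GM = √(19×43) = √817 = 28.5832

GM = 28.5832


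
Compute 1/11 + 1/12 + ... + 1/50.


Σₖ₌11^50 1/k = 1/11 + 1/12 + 1/13 + ... + 1/50
= 4866234606652744766339/3099044504245996706400
≈ 1.5702

Sum = 4866234606652744766339/3099044504245996706400 ≈ 1.5702


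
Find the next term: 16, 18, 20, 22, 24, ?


Pattern: arithmetic (d=2)
Terms: 16, 18, 20, 22, 24
Next term = 26

Next term = 26


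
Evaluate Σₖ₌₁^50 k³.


n(n+1)/2 = 50×51/2 = 1275
Σk³ = 1275² = 1625625

Σk³ = 1625625


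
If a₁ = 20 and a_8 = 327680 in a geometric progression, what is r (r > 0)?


r^(n-1) = aₙ/a₁
r^7 = 327680/20 = 16384
r = 16384^(1/7)
= 4

r = 4


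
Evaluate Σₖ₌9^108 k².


Σₖ₌9^108 k² = Σₖ₌₁^108 k² − Σₖ₌₁^8 k²
= 108·109·217/6 − 8·9·17/6
= 425754 − 204 = 425550

Σk² = 425550


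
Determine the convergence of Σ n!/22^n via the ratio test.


aₙ = n!/22^n
a_{n+1}/aₙ = (n+1)!/22^(n+1) × 22^n/n!
= (n+1)/22
L = lim(n→∞) (n+1)/22 = ∞
L > 1 → series DIVERGES

Diverges (ratio test: L = ∞ > 1)


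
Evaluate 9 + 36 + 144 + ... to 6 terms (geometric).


Sₙ = 9×(4^6 - 1)/(4 - 1)
= 9×(4096 - 1)/3
= 9×4095/3
= 12285

S_6 = 12285


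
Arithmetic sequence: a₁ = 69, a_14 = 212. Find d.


d = (aₙ - a₁)/(n-1)
= (212 - 69)/(14-1)
= 143/13 = 11

d = 11


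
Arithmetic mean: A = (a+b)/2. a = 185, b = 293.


AM = (185 + 293)/2 = 478/2 = 239

AM = 239


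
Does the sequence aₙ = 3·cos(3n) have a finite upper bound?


For all n, -1 ≤ cos(3n) ≤ 1, so -3 ≤ 3·cos(3n) ≤ 3
Lower bound: -3, Upper bound: 3
The sequence IS bounded

Bounded (-3 ≤ aₙ ≤ 3)


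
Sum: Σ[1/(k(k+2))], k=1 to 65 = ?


1/(k(k+2)) = (1/2)·(1/k - 1/(k+2)) (partial fractions)
Telescoping: Σ = (1/2)·(1 + 1/2 - 1/66 - 1/67) = 1625/2211

Sum = 1625/2211


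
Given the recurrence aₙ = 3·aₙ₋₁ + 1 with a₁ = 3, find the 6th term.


Computing step by step:
a_1 = 3
a_2 = 10
a_3 = 31
a_4 = 94
a_5 = 283
a_6 = 850


a_6 = 850


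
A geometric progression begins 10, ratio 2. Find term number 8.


aₙ = a₁·r^(n-1)
= 10×2^7
= 10×128
= 1280

a_8 = 1280


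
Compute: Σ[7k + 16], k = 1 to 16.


Σ(7k+16) = 7·Σk + 16·n
= 7·136 + 16·16
= 952 + 256 = 1208

Σ = 1208


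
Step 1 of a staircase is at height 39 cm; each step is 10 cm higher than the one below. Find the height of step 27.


aₙ = a₁ + (n-1)d
= 39 + (27-1)×10
= 39 + 260
= 299

a_27 = 299


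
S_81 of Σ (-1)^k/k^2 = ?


S = -1 + 1/4 - 1/9 + 1/16 - 1/25 + 1/36 - 1/49 + 1/64 ± ...
= -0.8225
(Full series converges to -π²/12 ≈ -0.8225)

S_81 = -0.8225


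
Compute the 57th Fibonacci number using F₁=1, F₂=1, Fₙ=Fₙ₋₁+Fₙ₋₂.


Fibonacci sequence: 1, 1, 2, 3, 5, 8, 13, 21, 34, 55, 89, ...
F(57) = 365435296162

F(57) = 365435296162


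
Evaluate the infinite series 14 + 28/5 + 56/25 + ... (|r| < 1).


S∞ = a₁/(1-r) = 14/(1 - 2/5)
= 14/(3/5)
= 70/3

S∞ = 70/3


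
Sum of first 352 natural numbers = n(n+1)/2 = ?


n(n+1)/2 = 352×353/2 = 124256/2 = 62128

Σk = 62128


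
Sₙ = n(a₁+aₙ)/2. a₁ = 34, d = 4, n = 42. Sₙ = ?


aₙ = 34 + (42-1)×4 = 198
Sₙ = n(a₁+aₙ)/2 = 42×(34+198)/2
= 42×232/2 = 4872

S_42 = 4872


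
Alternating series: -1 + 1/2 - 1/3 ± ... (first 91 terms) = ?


S = -1 + 1/2 - 1/3 + 1/4 - 1/5 + 1/6 - 1/7 + 1/8 ± ...
= -0.6986
(Full series converges to -ln(2) ≈ -0.6931)

S_91 = -0.6986


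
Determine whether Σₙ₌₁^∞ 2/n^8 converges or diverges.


p-series test: Σ c/n^p converges if p > 1, diverges if p ≤ 1 (constant c > 0 doesn't affect convergence).
p = 8
8 > 1 → CONVERGES

Converges (p = 8 > 1)


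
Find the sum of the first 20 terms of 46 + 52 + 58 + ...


aₙ = 46 + (20-1)×6 = 160
Sₙ = n(a₁+aₙ)/2 = 20×(46+160)/2
= 20×206/2 = 2060

S_20 = 2060


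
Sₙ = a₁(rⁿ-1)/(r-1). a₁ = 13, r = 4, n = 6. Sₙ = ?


Sₙ = 13×(4^6 - 1)/(4 - 1)
= 13×(4096 - 1)/3
= 13×4095/3
= 17745

S_6 = 17745


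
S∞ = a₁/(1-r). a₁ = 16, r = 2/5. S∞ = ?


S∞ = a₁/(1-r) = 16/(1 - 2/5)
= 16/(3/5)
= 80/3

S∞ = 80/3


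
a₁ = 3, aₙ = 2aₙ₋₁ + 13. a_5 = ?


Computing step by step:
a_1 = 3
a_2 = 19
a_3 = 51
a_4 = 115
a_5 = 243


a_5 = 243


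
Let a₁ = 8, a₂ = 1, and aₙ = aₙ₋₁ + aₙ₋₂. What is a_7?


Computing iteratively: 8, 1, 9, 10, 19, 29, 48
a_7 = 48

a_7 = 48


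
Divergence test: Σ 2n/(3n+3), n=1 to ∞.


lim(n→∞) 2n/(3n+3) = 2/3 = 2/3  (divide numerator and denominator by n)
lim aₙ = 2/3 ≠ 0 → series DIVERGES

Diverges (lim aₙ = 2/3 ≠ 0)


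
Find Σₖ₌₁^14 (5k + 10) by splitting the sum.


Σ(5k+10) = 5·Σk + 10·n
= 5·105 + 10·14
= 525 + 140 = 665

Σ = 665


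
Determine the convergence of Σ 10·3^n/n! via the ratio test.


aₙ = 10·3^n/n!
a_{n+1}/aₙ = 3^(n+1)/(n+1)! × n!/3^n  (constant 10 cancels)
= 3/(n+1)
L = lim(n→∞) 3/(n+1) = 0
L < 1 → series CONVERGES

Converges (ratio test: L = 0 < 1)


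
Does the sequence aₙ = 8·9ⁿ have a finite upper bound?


aₙ = 8·9ⁿ → as n→∞, aₙ→∞ (since base 9 > 1)
No finite upper bound exists
The sequence is UNBOUNDED

Unbounded (aₙ → ∞ as n → ∞)


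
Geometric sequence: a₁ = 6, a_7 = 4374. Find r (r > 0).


r^(n-1) = aₙ/a₁
r^6 = 4374/6 = 729
r = 729^(1/6)
= ±3; taking r > 0 gives r = 3

r = 3


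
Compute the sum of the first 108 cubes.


n(n+1)/2 = 108×109/2 = 5886
Σk³ = 5886² = 34644996

Σk³ = 34644996


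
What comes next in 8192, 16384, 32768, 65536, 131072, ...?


Pattern: powers of 2: 2ⁿ
Terms: 8192, 16384, 32768, 65536, 131072
Next term = 262144

Next term = 262144


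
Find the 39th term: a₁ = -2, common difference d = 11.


aₙ = a₁ + (n-1)d
= -2 + (39-1)×11
= -2 + 418
= 416

a_39 = 416


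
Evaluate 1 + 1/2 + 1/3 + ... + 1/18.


H_18 = 1/1 + 1/2 + 1/3 + ... + 1/18
= 14274301/4084080
≈ 3.4951

H_18 = 14274301/4084080 ≈ 3.4951


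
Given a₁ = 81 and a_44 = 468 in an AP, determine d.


d = (aₙ - a₁)/(n-1)
= (468 - 81)/(44-1)
= 387/43 = 9

d = 9


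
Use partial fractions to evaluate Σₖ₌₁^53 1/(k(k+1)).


1/(k(k+1)) = 1/k - 1/(k+1) (partial fractions)
Telescoping: Σ = 1 - 1/54 = 53/54

Sum = 53/54


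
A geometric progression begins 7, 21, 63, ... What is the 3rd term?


aₙ = a₁·r^(n-1)
= 7×3^2
= 7×9
= 63

a_3 = 63


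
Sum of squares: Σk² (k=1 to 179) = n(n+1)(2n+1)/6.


n = 179
n(n+1)(2n+1)/6 = 179×180×359/6
= 11566980/6 = 1927830

Σk² = 1927830


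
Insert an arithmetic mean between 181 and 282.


AM = (181 + 282)/2 = 463/2 = 231.5

AM = 231.5


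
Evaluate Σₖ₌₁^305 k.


n(n+1)/2 = 305×306/2 = 93330/2 = 46665

Σk = 46665


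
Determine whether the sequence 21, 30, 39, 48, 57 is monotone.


Differences: 9, 9, 9, 9
All differences > 0 → strictly INCREASING

Monotonically increasing


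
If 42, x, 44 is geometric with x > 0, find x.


GM = √(42×44) = √1848 = 42.9884

GM = 42.9884


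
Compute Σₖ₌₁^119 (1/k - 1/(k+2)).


Telescoping with gap 2: two head and two tail terms survive.
= (1 + 1/2) - (1/120 + 1/121)
= 3/2 - 1/120 - 1/121 = 21539/14520

Sum = 21539/14520


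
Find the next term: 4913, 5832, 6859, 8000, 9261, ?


Pattern: perfect cubes: n³
Terms: 4913, 5832, 6859, 8000, 9261
Next term = 10648

Next term = 10648


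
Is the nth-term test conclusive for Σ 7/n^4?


lim(n→∞) 7/n^4 = 0
lim aₙ = 0 → nth-term test is INCONCLUSIVE
(Need other tests; this is actually a convergent p-series with p=4 > 1)

Inconclusive (lim aₙ = 0; need another test)


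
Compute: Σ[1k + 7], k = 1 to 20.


Σ(1k+7) = 1·Σk + 7·n
= 1·210 + 7·20
= 210 + 140 = 350

Σ = 350


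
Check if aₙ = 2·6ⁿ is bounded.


aₙ = 2·6ⁿ → as n→∞, aₙ→∞ (since base 6 > 1)
No finite upper bound exists
The sequence is UNBOUNDED

Unbounded (aₙ → ∞ as n → ∞)


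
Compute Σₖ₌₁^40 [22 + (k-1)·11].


aₙ = 22 + (40-1)×11 = 451
Sₙ = n(a₁+aₙ)/2 = 40×(22+451)/2
= 40×473/2 = 9460

S_40 = 9460


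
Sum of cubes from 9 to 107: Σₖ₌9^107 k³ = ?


Σₖ₌9^107 k³ = [107·108/2]² − [8·9/2]²
= 33385284 − 1296 = 33383988

Σk³ = 33383988


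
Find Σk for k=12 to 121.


Σₖ₌12^121 k = Σₖ₌₁^121 k − Σₖ₌₁^11 k
= 121·122/2 − 11·12/2
= 7381 − 66 = 7315

Σk = 7315


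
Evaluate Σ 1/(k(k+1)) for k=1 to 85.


1/(k(k+1)) = 1/k - 1/(k+1) (partial fractions)
Telescoping: Σ = 1 - 1/86 = 85/86

Sum = 85/86


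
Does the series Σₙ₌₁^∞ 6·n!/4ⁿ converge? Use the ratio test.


aₙ = 6·n!/4^n
a_{n+1}/aₙ = (n+1)!/4^(n+1) × 4^n/n!  (constant 6 cancels)
= (n+1)/4
L = lim(n→∞) (n+1)/4 = ∞
L > 1 → series DIVERGES

Diverges (ratio test: L = ∞ > 1)


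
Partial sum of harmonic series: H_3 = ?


H_3 = 1/1 + 1/2 + 1/3
= 11/6
≈ 1.8333

H_3 = 11/6 ≈ 1.8333


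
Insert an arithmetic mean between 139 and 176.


AM = (139 + 176)/2 = 315/2 = 157.5

AM = 157.5


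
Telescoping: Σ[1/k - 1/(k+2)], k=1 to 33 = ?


Telescoping with gap 2: two head and two tail terms survive.
= (1 + 1/2) - (1/34 + 1/35)
= 3/2 - 1/34 - 1/35 = 858/595

Sum = 858/595


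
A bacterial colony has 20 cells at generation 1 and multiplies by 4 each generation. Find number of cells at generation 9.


aₙ = a₁·r^(n-1)
= 20×4^8
= 20×65536
= 1310720

a_9 = 1310720


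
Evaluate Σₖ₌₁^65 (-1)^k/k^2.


S = -1 + 1/4 - 1/9 + 1/16 - 1/25 + 1/36 - 1/49 + 1/64 ± ...
= -0.8226
(Full series converges to -π²/12 ≈ -0.8225)

S_65 = -0.8226


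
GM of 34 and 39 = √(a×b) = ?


GM = √(34×39) = √1326 = 36.4143

GM = 36.4143


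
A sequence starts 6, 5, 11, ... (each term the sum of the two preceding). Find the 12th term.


Computing iteratively: 6, 5, 11, 16, 27, 43, 70, 113, 183, 296, 479, 775
a_12 = 775

a_12 = 775


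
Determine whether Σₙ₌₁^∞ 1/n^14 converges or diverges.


p-series test: Σ c/n^p converges if p > 1, diverges if p ≤ 1 (constant c > 0 doesn't affect convergence).
p = 14
14 > 1 → CONVERGES

Converges (p = 14 > 1)


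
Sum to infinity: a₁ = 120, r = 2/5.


S∞ = a₁/(1-r) = 120/(1 - 2/5)
= 120/(3/5)
= 200

S∞ = 200


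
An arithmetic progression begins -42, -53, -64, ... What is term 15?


aₙ = a₁ + (n-1)d
= -42 + (15-1)×-11
= -42 - 154
= -196

a_15 = -196


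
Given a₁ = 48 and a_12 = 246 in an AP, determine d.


d = (aₙ - a₁)/(n-1)
= (246 - 48)/(12-1)
= 198/11 = 18

d = 18


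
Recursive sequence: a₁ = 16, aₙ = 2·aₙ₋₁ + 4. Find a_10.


Computing step by step:
a_1 = 16
a_2 = 36
a_3 = 76
a_4 = 156
a_5 = 316
a_6 = 636
a_7 = 1276
a_8 = 2556
a_9 = 5116
a_10 = 10236


a_10 = 10236


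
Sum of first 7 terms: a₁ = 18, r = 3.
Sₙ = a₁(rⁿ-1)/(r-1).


Sₙ = 18×(3^7 - 1)/(3 - 1)
= 18×(2187 - 1)/2
= 18×2186/2
= 19674

S_7 = 19674


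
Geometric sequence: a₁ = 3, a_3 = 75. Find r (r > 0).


r^(n-1) = aₙ/a₁
r^2 = 75/3 = 25
r = 25^(1/2)
= ±5; taking r > 0 gives r = 5

r = 5


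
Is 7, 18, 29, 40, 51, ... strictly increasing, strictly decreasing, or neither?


Differences: 11, 11, 11, 11
All differences > 0 → strictly INCREASING

Monotonically increasing


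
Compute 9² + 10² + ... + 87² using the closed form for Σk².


Σₖ₌9^87 k² = Σₖ₌₁^87 k² − Σₖ₌₁^8 k²
= 87·88·175/6 − 8·9·17/6
= 223300 − 204 = 223096

Σk² = 223096


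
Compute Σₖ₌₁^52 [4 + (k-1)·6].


aₙ = 4 + (52-1)×6 = 310
Sₙ = n(a₁+aₙ)/2 = 52×(4+310)/2
= 52×314/2 = 8164

S_52 = 8164


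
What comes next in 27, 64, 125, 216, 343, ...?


Pattern: perfect cubes: n³
Terms: 27, 64, 125, 216, 343
Next term = 512

Next term = 512


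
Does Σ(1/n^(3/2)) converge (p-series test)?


p-series test: Σ c/n^p converges if p > 1, diverges if p ≤ 1 (constant c > 0 doesn't affect convergence).
p = 3/2
3/2 > 1 → CONVERGES

Converges (p = 3/2 > 1)


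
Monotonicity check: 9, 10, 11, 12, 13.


Differences: 1, 1, 1, 1
All differences > 0 → strictly INCREASING

Monotonically increasing


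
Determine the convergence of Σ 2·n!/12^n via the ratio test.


aₙ = 2·n!/12^n
a_{n+1}/aₙ = (n+1)!/12^(n+1) × 12^n/n!  (constant 2 cancels)
= (n+1)/12
L = lim(n→∞) (n+1)/12 = ∞
L > 1 → series DIVERGES

Diverges (ratio test: L = ∞ > 1)


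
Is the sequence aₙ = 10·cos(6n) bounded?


For all n, -1 ≤ cos(6n) ≤ 1, so -10 ≤ 10·cos(6n) ≤ 10
Lower bound: -10, Upper bound: 10
The sequence IS bounded

Bounded (-10 ≤ aₙ ≤ 10)


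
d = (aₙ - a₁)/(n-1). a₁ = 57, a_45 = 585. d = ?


d = (aₙ - a₁)/(n-1)
= (585 - 57)/(45-1)
= 528/44 = 12

d = 12


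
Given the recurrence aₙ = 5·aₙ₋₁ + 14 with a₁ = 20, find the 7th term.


Computing step by step:
a_1 = 20
a_2 = 114
a_3 = 584
a_4 = 2934
a_5 = 14684
a_6 = 73434
a_7 = 367184


a_7 = 367184


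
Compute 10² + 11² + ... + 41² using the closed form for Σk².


Σₖ₌10^41 k² = Σₖ₌₁^41 k² − Σₖ₌₁^9 k²
= 41·42·83/6 − 9·10·19/6
= 23821 − 285 = 23536

Σk² = 23536


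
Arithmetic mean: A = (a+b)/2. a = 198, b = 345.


AM = (198 + 345)/2 = 543/2 = 271.5

AM = 271.5


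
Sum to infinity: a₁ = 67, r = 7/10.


S∞ = a₁/(1-r) = 67/(1 - 7/10)
= 67/(3/10)
= 670/3

S∞ = 670/3


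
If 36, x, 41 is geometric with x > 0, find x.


GM = √(36×41) = √1476 = 38.4187

GM = 38.4187
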